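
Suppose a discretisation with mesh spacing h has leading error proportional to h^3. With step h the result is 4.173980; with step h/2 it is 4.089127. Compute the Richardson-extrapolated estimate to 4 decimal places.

Extrapolated value = (8·A(h/2) − A(h)) / (8 − 1)
= (8·4.089127 − 4.173980) / 7
= 28.539036 / 7 = 4.077005

4.0770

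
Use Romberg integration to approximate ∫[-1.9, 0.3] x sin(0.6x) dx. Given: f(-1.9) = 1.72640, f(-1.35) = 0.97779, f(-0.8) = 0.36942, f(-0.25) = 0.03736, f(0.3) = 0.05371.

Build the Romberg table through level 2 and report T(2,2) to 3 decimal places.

T(0,0) (trapezoid, 1 panel, h=2.2000): 1.95812
T(1,0) (trapezoid, 2 panels, h=1.1000): 1.38542
T(2,0) (trapezoid, 4 panels, h=0.5500): 1.25104
T(1,1) = 1.38542 + (1.38542 − 1.95812)/3 = 1.19452
T(2,1) = 1.25104 + (1.25104 − 1.38542)/3 = 1.20625
T(2,2) = 1.20625 + (1.20625 − 1.19452)/15 = 1.20703

1.207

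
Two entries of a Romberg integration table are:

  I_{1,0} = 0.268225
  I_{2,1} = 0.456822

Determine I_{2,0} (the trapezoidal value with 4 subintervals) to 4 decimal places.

0.4097

From I_{2,1} = (4·I_{2,0} − I_{1,0})/3, solve for I_{2,0}:
4·I_{2,0} = 3·0.456822 + 0.268225 = 1.638691
I_{2,0} = 0.409673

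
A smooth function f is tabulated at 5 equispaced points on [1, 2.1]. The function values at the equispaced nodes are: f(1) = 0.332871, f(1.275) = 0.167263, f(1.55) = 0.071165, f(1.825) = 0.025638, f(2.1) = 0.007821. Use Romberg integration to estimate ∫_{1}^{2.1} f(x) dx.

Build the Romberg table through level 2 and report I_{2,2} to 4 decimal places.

0.1150

I_{0,0} (trapezoid, 1 panel, h=1.1000): 0.187381
I_{1,0} (trapezoid, 2 panels, h=0.5500): 0.132831
I_{2,0} (trapezoid, 4 panels, h=0.2750): 0.119463
I_{1,1} = 0.132831 + (0.132831 − 0.187381)/3 = 0.114648
I_{2,1} = 0.119463 + (0.119463 − 0.132831)/3 = 0.115007
I_{2,2} = 0.115007 + (0.115007 − 0.114648)/15 = 0.115031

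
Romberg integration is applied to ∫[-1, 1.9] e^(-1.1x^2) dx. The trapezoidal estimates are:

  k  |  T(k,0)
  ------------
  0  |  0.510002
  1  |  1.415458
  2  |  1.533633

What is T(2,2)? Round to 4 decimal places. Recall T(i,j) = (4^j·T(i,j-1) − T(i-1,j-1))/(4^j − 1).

1.5634

Richardson extrapolation on the trapezoidal column (denominator 4−1=3):
T(1,1) = 1.415458 + (1.415458 − 0.510002)/3 = 1.717277
T(2,1) = (4·1.533633 − 1.415458) / 3 = 1.573025
T(2,2) = 1.573025 + (1.573025 − 1.717277)/15 = 1.563408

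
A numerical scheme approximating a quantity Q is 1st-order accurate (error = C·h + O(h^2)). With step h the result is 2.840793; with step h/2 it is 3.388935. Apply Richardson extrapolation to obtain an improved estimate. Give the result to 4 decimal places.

3.9371

The leading error scales as h; refining by a factor of 2 reduces it by 2^1 = 2.
Extrapolated value = (2·A(h/2) − A(h)) / (2 − 1)
= (2·3.388935 − 2.840793) / 1
= 3.937077 / 1 = 3.937077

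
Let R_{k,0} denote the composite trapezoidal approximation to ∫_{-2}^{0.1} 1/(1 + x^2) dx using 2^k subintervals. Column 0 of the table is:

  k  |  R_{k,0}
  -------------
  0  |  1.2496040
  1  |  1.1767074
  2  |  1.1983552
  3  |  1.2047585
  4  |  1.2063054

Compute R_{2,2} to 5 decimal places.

1.20912

R_{1,1} = 1.1767074 + (1.1767074 − 1.2496040)/3 = 1.1524085
R_{2,1} = (4·1.1983552 − 1.1767074) / 3 = 1.2055711
R_{2,2} = (16·1.2055711 − 1.1524085) / 15 = 1.2091153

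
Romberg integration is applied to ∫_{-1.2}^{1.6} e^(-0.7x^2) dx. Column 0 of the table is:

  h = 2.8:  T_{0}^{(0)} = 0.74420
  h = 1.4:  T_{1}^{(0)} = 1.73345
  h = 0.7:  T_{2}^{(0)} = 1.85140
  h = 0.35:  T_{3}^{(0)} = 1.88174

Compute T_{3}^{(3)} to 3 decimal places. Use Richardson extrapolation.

Richardson extrapolation on the trapezoidal column (denominator 4−1=3):
T_{1}^{(1)} = (4·1.73345 − 0.74420) / 3 = 2.06320
T_{2}^{(1)} = 1.85140 + (1.85140 − 1.73345)/3 = 1.89072
T_{3}^{(1)} = 1.88174 + (1.88174 − 1.85140)/3 = 1.89185
T_{2}^{(2)} = 1.89072 + (1.89072 − 2.06320)/15 = 1.87922
T_{3}^{(2)} = (16·1.89185 − 1.89072) / 15 = 1.89193
T_{3}^{(3)} = 1.89193 + (1.89193 − 1.87922)/63 = 1.89213

1.892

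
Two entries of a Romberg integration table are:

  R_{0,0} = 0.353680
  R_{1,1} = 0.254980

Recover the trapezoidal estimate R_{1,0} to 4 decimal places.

From R_{1,1} = (4·R_{1,0} − R_{0,0})/3, solve for R_{1,0}:
4·R_{1,0} = 3·0.254980 + 0.353680 = 1.118620
R_{1,0} = 0.279655

0.2797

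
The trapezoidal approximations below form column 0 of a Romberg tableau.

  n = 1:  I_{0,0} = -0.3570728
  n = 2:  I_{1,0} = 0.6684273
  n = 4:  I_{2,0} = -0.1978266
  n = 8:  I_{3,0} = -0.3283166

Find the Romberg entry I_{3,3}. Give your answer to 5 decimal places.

-0.36064

I_{1,1} = (4·0.6684273 − (-0.3570728)) / 3 = 1.0102607
I_{2,1} = (4·(-0.1978266) − 0.6684273) / 3 = -0.4865779
I_{3,1} = (4·(-0.3283166) − (-0.1978266)) / 3 = -0.3718133
I_{2,2} = -0.4865779 + (-0.4865779 − 1.0102607)/15 = -0.5863671
I_{3,2} = -0.3718133 + (-0.3718133 − (-0.4865779))/15 = -0.3641623
I_{3,3} = (64·(-0.3641623) − (-0.5863671)) / 63 = -0.3606352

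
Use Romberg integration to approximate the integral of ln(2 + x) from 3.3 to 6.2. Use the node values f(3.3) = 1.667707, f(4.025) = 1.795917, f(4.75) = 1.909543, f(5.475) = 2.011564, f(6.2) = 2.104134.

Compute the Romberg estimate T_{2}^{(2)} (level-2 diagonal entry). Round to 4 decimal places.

T_{0}^{(0)} (trapezoid, 1 panel, h=2.9000): 5.469169
T_{1}^{(0)} (trapezoid, 2 panels, h=1.4500): 5.503422
T_{2}^{(0)} (trapezoid, 4 panels, h=0.7250): 5.512135
T_{1}^{(1)} = 5.503422 + (5.503422 − 5.469169)/3 = 5.514840
T_{2}^{(1)} = 5.512135 + (5.512135 − 5.503422)/3 = 5.515039
T_{2}^{(2)} = 5.515039 + (5.515039 − 5.514840)/15 = 5.515052

5.5151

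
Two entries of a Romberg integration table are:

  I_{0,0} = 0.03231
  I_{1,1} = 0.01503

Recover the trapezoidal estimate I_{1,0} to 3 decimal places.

0.019

From I_{1,1} = (4·I_{1,0} − I_{0,0})/3, solve for I_{1,0}:
4·I_{1,0} = 3·0.01503 + 0.03231 = 0.07740
I_{1,0} = 0.01935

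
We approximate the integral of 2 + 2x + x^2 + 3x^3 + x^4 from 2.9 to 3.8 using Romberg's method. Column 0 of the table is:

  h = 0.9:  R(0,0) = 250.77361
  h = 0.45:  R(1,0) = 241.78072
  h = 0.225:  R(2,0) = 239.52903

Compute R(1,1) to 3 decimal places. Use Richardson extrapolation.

Richardson extrapolation on the trapezoidal column (denominator 4−1=3):
R(1,1) = 241.78072 + (241.78072 − 250.77361)/3 = 238.78309

238.783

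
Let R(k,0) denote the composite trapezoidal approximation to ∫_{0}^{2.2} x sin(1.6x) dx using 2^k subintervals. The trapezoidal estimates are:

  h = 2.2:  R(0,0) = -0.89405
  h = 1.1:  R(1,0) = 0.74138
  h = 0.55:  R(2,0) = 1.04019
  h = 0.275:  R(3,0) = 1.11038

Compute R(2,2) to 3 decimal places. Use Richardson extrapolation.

1.130

R(1,1) = (4·0.74138 − (-0.89405)) / 3 = 1.28652
R(2,1) = 1.04019 + (1.04019 − 0.74138)/3 = 1.13979
R(2,2) = 1.13979 + (1.13979 − 1.28652)/15 = 1.13001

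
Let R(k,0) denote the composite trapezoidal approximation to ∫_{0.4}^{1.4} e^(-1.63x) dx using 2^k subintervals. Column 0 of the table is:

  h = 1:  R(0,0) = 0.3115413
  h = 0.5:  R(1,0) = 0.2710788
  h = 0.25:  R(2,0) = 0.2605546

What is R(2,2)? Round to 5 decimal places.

0.25701

Richardson extrapolation on the trapezoidal column (denominator 4−1=3):
R(1,1) = (4·0.2710788 − 0.3115413) / 3 = 0.2575913
R(2,1) = (4·0.2605546 − 0.2710788) / 3 = 0.2570465
R(2,2) = 0.2570465 + (0.2570465 − 0.2575913)/15 = 0.2570102
(Column j=1 coincides with Simpson's rule on the same nodes.)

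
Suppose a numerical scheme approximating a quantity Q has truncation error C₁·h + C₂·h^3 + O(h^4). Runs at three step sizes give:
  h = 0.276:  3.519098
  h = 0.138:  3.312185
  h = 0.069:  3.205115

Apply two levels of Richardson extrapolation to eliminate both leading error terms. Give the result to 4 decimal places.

First eliminate the h term (factor 2^1 = 2):
  B₁ = (2·3.312185 − 3.519098)/1 = 3.105272
  B₂ = (2·3.205115 − 3.312185)/1 = 3.098045
Then eliminate the h^3 term (factor 2^3 = 8):
  (8·3.098045 − 3.105272)/7 = 3.097013

3.0970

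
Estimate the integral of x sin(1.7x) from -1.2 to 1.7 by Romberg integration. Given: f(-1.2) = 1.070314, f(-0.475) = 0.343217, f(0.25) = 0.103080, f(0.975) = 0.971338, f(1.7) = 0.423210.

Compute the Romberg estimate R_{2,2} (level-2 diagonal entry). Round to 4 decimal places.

1.7322

R_{0,0} (trapezoid, 1 panel, h=2.9000): 2.165610
R_{1,0} (trapezoid, 2 panels, h=1.4500): 1.232271
R_{2,0} (trapezoid, 4 panels, h=0.7250): 1.569188
R_{1,1} = 1.232271 + (1.232271 − 2.165610)/3 = 0.921158
R_{2,1} = 1.569188 + (1.569188 − 1.232271)/3 = 1.681494
R_{2,2} = 1.681494 + (1.681494 − 0.921158)/15 = 1.732183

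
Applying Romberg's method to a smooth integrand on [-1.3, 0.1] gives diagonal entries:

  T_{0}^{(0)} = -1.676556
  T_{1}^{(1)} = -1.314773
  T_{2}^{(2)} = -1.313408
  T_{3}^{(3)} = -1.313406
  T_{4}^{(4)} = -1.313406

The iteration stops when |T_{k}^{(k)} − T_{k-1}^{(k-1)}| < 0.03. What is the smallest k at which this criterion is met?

|T_{1}^{(1)} − T_{0}^{(0)}| = 0.361783 ≥ 0.03
|T_{2}^{(2)} − T_{1}^{(1)}| = 0.001365 < 0.03

k = 2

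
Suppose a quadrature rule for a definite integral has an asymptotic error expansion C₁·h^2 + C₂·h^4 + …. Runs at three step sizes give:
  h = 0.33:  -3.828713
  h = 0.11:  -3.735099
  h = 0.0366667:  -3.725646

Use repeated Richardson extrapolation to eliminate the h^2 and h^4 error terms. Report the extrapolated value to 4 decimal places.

-3.7245

First eliminate the h^2 term (factor 3^2 = 9):
  B₁ = (9·(-3.735099) − (-3.828713))/8 = -3.723397
  B₂ = (9·(-3.725646) − (-3.735099))/8 = -3.724464
Then eliminate the h^4 term (factor 3^4 = 81):
  (81·(-3.724464) − (-3.723397))/80 = -3.724477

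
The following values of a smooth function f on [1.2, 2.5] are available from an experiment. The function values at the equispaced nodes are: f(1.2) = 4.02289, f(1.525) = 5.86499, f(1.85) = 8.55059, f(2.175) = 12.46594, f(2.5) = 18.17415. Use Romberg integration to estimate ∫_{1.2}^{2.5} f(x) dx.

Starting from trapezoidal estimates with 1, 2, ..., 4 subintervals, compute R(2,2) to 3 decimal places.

12.199

R(0,0) (trapezoid, 1 panel, h=1.3000): 14.42808
R(1,0) (trapezoid, 2 panels, h=0.6500): 12.77192
R(2,0) (trapezoid, 4 panels, h=0.3250): 12.34351
R(1,1) = 12.77192 + (12.77192 − 14.42808)/3 = 12.21987
R(2,1) = 12.34351 + (12.34351 − 12.77192)/3 = 12.20071
R(2,2) = 12.20071 + (12.20071 − 12.21987)/15 = 12.19943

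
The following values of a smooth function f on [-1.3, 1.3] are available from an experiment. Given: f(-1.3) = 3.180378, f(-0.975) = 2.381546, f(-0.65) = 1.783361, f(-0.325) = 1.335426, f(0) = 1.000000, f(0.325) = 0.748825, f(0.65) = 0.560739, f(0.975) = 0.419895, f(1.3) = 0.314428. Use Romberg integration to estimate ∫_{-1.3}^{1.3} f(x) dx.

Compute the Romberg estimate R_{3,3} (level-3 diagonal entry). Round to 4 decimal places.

3.2202

R_{0,0} (trapezoid, 1 panel, h=2.6000): 4.543248
R_{1,0} (trapezoid, 2 panels, h=1.3000): 3.571624
R_{2,0} (trapezoid, 4 panels, h=0.6500): 3.309477
R_{3,0} (trapezoid, 8 panels, h=0.3250): 3.242588
R_{1,1} = 3.571624 + (3.571624 − 4.543248)/3 = 3.247749
R_{2,1} = 3.309477 + (3.309477 − 3.571624)/3 = 3.222095
R_{3,1} = 3.242588 + (3.242588 − 3.309477)/3 = 3.220292
R_{2,2} = 3.222095 + (3.222095 − 3.247749)/15 = 3.220385
R_{3,2} = 3.220292 + (3.220292 − 3.222095)/15 = 3.220172
R_{3,3} = 3.220172 + (3.220172 − 3.220385)/63 = 3.220169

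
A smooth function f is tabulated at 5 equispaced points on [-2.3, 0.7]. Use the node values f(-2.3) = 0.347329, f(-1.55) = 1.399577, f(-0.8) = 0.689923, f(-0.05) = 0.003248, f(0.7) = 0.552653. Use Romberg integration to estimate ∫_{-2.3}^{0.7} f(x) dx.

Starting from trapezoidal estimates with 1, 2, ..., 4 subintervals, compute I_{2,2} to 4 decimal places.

1.9823

I_{0,0} (trapezoid, 1 panel, h=3.0000): 1.349973
I_{1,0} (trapezoid, 2 panels, h=1.5000): 1.709871
I_{2,0} (trapezoid, 4 panels, h=0.7500): 1.907054
I_{1,1} = 1.709871 + (1.709871 − 1.349973)/3 = 1.829837
I_{2,1} = 1.907054 + (1.907054 − 1.709871)/3 = 1.972782
I_{2,2} = 1.972782 + (1.972782 − 1.829837)/15 = 1.982312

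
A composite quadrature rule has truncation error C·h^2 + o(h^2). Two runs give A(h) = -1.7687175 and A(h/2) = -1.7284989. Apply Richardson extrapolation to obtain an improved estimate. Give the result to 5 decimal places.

-1.71509

Extrapolated value = (4·A(h/2) − A(h)) / (4 − 1)
= (4·(-1.7284989) − (-1.7687175)) / 3
= -5.1452781 / 3 = -1.7150927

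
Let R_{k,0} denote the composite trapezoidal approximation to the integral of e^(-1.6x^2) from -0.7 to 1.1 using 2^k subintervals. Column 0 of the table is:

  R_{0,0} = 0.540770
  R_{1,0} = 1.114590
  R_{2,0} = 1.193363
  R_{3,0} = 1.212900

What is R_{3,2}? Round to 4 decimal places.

1.2194

R_{2,1} = (4·1.193363 − 1.114590) / 3 = 1.219621
R_{3,1} = 1.212900 + (1.212900 − 1.193363)/3 = 1.219412
R_{3,2} = (16·1.219412 − 1.219621) / 15 = 1.219398
(Column j=1 coincides with Simpson's rule on the same nodes.)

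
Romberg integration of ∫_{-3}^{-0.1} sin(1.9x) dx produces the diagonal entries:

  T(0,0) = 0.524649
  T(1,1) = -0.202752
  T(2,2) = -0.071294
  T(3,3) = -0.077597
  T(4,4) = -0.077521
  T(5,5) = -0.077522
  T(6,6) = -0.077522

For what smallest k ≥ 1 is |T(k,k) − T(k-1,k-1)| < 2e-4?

|T(1,1) − T(0,0)| = 0.727401 ≥ 2e-4
|T(2,2) − T(1,1)| = 0.131458 ≥ 2e-4
|T(3,3) − T(2,2)| = 0.006303 ≥ 2e-4
|T(4,4) − T(3,3)| = 0.000076 < 2e-4

k = 4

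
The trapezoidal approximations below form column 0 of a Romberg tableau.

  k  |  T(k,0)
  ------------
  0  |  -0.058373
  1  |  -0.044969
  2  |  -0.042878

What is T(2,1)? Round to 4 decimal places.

Richardson extrapolation on the trapezoidal column (denominator 4−1=3):
T(2,1) = -0.042878 + (-0.042878 − (-0.044969))/3 = -0.042181
(Column j=1 coincides with Simpson's rule on the same nodes.)

-0.0422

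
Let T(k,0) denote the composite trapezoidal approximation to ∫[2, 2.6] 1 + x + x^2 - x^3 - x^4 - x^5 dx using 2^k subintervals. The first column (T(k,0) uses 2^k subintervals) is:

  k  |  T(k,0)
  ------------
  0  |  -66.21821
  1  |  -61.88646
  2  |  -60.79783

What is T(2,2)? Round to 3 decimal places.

T(1,1) = (4·(-61.88646) − (-66.21821)) / 3 = -60.44254
T(2,1) = -60.79783 + (-60.79783 − (-61.88646))/3 = -60.43495
T(2,2) = (16·(-60.43495) − (-60.44254)) / 15 = -60.43444
(Column j=1 coincides with Simpson's rule on the same nodes.)

-60.434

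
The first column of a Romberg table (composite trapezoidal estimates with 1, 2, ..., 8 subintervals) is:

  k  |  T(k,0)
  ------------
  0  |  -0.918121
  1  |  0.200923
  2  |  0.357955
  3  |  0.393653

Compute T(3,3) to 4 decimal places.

T(1,1) = (4·0.200923 − (-0.918121)) / 3 = 0.573938
T(2,1) = (4·0.357955 − 0.200923) / 3 = 0.410299
T(3,1) = (4·0.393653 − 0.357955) / 3 = 0.405552
T(2,2) = (16·0.410299 − 0.573938) / 15 = 0.399390
T(3,2) = (16·0.405552 − 0.410299) / 15 = 0.405236
T(3,3) = (64·0.405236 − 0.399390) / 63 = 0.405329

0.4053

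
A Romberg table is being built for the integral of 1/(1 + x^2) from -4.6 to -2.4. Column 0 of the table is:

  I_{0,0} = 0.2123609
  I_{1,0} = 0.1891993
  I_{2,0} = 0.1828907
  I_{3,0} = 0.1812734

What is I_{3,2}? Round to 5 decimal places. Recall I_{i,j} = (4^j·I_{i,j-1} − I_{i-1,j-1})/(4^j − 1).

0.18073

I_{2,1} = 0.1828907 + (0.1828907 − 0.1891993)/3 = 0.1807878
I_{3,1} = 0.1812734 + (0.1812734 − 0.1828907)/3 = 0.1807343
I_{3,2} = 0.1807343 + (0.1807343 − 0.1807878)/15 = 0.1807307
(Column j=1 coincides with Simpson's rule on the same nodes.)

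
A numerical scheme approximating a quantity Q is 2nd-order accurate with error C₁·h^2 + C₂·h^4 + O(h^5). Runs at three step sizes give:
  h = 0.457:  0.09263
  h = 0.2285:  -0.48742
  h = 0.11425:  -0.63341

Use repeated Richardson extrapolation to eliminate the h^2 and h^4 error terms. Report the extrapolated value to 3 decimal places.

-0.682

First eliminate the h^2 term (factor 2^2 = 4):
  B₁ = (4·(-0.48742) − 0.09263)/3 = -0.68077
  B₂ = (4·(-0.63341) − (-0.48742))/3 = -0.68207
Then eliminate the h^4 term (factor 2^4 = 16):
  (16·(-0.68207) − (-0.68077))/15 = -0.68216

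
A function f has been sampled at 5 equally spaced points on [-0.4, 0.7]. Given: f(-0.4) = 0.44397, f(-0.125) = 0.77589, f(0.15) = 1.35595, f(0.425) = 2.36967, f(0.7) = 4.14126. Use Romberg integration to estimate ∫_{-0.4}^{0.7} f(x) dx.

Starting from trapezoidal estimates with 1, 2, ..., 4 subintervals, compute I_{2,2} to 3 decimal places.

1.821

I_{0,0} (trapezoid, 1 panel, h=1.1000): 2.52188
I_{1,0} (trapezoid, 2 panels, h=0.5500): 2.00671
I_{2,0} (trapezoid, 4 panels, h=0.2750): 1.86838
I_{1,1} = 2.00671 + (2.00671 − 2.52188)/3 = 1.83499
I_{2,1} = 1.86838 + (1.86838 − 2.00671)/3 = 1.82227
I_{2,2} = 1.82227 + (1.82227 − 1.83499)/15 = 1.82142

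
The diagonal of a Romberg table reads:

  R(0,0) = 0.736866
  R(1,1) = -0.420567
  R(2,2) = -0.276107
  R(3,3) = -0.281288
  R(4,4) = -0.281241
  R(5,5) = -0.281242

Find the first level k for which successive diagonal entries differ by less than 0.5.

|R(1,1) − R(0,0)| = 1.157433 ≥ 0.5
|R(2,2) − R(1,1)| = 0.144460 < 0.5

k = 2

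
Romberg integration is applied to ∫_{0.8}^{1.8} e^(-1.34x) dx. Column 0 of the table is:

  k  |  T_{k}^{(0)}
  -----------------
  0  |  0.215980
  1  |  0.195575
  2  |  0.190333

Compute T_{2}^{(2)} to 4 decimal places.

Richardson extrapolation on the trapezoidal column (denominator 4−1=3):
T_{1}^{(1)} = 0.195575 + (0.195575 − 0.215980)/3 = 0.188773
T_{2}^{(1)} = 0.190333 + (0.190333 − 0.195575)/3 = 0.188586
T_{2}^{(2)} = (16·0.188586 − 0.188773) / 15 = 0.188574

0.1886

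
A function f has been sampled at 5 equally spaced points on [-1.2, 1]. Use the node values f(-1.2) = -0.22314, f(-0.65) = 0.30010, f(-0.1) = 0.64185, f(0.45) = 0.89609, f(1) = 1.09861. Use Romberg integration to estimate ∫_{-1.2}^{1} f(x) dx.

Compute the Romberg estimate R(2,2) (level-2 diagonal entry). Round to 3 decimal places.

R(0,0) (trapezoid, 1 panel, h=2.2000): 0.96302
R(1,0) (trapezoid, 2 panels, h=1.1000): 1.18754
R(2,0) (trapezoid, 4 panels, h=0.5500): 1.25168
R(1,1) = 1.18754 + (1.18754 − 0.96302)/3 = 1.26238
R(2,1) = 1.25168 + (1.25168 − 1.18754)/3 = 1.27306
R(2,2) = 1.27306 + (1.27306 − 1.26238)/15 = 1.27377

1.274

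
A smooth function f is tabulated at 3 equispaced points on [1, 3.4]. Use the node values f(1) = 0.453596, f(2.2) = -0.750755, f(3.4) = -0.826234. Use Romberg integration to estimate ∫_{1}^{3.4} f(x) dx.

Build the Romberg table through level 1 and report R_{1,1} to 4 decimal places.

R_{0,0} (trapezoid, 1 panel, h=2.4000): -0.447166
R_{1,0} (trapezoid, 2 panels, h=1.2000): -1.124489
R_{1,1} = -1.124489 + (-1.124489 − (-0.447166))/3 = -1.350263

-1.3503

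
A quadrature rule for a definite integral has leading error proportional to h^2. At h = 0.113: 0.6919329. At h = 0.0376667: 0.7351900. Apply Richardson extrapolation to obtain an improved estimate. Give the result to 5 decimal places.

The leading error scales as h^2; refining by a factor of 3 reduces it by 3^2 = 9.
Extrapolated value = (9·A(h/3) − A(h)) / (9 − 1)
= (9·0.7351900 − 0.6919329) / 8
= 5.9247771 / 8 = 0.7405971

0.74060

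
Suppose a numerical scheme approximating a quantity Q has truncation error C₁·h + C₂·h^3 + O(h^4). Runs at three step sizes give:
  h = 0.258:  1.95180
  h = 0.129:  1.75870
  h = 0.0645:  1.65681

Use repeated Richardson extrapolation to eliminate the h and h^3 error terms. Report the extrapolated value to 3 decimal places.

1.553

First eliminate the h term (factor 2^1 = 2):
  B₁ = (2·1.75870 − 1.95180)/1 = 1.56560
  B₂ = (2·1.65681 − 1.75870)/1 = 1.55492
Then eliminate the h^3 term (factor 2^3 = 8):
  (8·1.55492 − 1.56560)/7 = 1.55339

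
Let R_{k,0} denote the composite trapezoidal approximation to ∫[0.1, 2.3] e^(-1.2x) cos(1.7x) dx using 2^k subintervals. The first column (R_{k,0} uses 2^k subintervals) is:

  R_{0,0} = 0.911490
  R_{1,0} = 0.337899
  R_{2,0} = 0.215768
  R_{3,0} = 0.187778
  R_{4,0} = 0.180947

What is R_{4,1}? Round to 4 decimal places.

0.1787

Richardson extrapolation on the trapezoidal column (denominator 4−1=3):
R_{4,1} = (4·0.180947 − 0.187778) / 3 = 0.178670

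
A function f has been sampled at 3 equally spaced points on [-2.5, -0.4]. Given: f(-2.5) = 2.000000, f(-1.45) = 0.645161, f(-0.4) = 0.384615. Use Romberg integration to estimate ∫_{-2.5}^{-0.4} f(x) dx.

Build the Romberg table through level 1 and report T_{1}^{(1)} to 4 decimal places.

1.7378

T_{0}^{(0)} (trapezoid, 1 panel, h=2.1000): 2.503846
T_{1}^{(0)} (trapezoid, 2 panels, h=1.0500): 1.929342
T_{1}^{(1)} = 1.929342 + (1.929342 − 2.503846)/3 = 1.737841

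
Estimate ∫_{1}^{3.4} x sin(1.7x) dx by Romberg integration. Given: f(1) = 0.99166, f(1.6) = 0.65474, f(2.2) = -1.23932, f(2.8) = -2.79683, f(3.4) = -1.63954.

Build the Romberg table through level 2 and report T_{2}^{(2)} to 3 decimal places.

T_{0}^{(0)} (trapezoid, 1 panel, h=2.4000): -0.77746
T_{1}^{(0)} (trapezoid, 2 panels, h=1.2000): -1.87591
T_{2}^{(0)} (trapezoid, 4 panels, h=0.6000): -2.22321
T_{1}^{(1)} = -1.87591 + (-1.87591 − (-0.77746))/3 = -2.24206
T_{2}^{(1)} = -2.22321 + (-2.22321 − (-1.87591))/3 = -2.33898
T_{2}^{(2)} = -2.33898 + (-2.33898 − (-2.24206))/15 = -2.34544

-2.345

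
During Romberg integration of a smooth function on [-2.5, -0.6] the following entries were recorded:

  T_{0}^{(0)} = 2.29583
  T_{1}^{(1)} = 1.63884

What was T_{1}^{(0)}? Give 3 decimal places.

1.803

From T_{1}^{(1)} = (4·T_{1}^{(0)} − T_{0}^{(0)})/3, solve for T_{1}^{(0)}:
4·T_{1}^{(0)} = 3·1.63884 + 2.29583 = 7.21235
T_{1}^{(0)} = 1.80309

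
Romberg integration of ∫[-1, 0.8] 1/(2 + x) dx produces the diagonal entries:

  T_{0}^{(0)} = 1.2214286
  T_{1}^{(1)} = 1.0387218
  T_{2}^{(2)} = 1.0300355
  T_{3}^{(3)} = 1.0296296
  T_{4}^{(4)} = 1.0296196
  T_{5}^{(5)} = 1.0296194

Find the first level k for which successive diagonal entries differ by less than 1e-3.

k = 3

|T_{1}^{(1)} − T_{0}^{(0)}| = 0.1827068 ≥ 1e-3
|T_{2}^{(2)} − T_{1}^{(1)}| = 0.0086863 ≥ 1e-3
|T_{3}^{(3)} − T_{2}^{(2)}| = 0.0004059 < 1e-3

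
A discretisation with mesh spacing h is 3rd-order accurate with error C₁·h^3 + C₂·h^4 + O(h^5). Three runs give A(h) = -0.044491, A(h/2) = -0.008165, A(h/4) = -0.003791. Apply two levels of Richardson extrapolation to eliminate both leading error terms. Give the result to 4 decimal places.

-0.0032

First eliminate the h^3 term (factor 2^3 = 8):
  B₁ = (8·(-0.008165) − (-0.044491))/7 = -0.002976
  B₂ = (8·(-0.003791) − (-0.008165))/7 = -0.003166
Then eliminate the h^4 term (factor 2^4 = 16):
  (16·(-0.003166) − (-0.002976))/15 = -0.003179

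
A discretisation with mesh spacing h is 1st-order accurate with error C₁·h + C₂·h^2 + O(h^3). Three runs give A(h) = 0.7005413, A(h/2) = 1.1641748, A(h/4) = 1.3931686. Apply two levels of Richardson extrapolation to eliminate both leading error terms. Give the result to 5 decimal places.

1.62028

First eliminate the h term (factor 2^1 = 2):
  B₁ = (2·1.1641748 − 0.7005413)/1 = 1.6278083
  B₂ = (2·1.3931686 − 1.1641748)/1 = 1.6221624
Then eliminate the h^2 term (factor 2^2 = 4):
  (4·1.6221624 − 1.6278083)/3 = 1.6202804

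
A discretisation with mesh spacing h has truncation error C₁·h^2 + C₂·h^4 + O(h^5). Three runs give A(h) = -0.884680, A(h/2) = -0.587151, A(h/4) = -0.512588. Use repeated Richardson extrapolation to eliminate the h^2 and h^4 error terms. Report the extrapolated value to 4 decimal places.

-0.4877

First eliminate the h^2 term (factor 2^2 = 4):
  B₁ = (4·(-0.587151) − (-0.884680))/3 = -0.487975
  B₂ = (4·(-0.512588) − (-0.587151))/3 = -0.487734
Then eliminate the h^4 term (factor 2^4 = 16):
  (16·(-0.487734) − (-0.487975))/15 = -0.487718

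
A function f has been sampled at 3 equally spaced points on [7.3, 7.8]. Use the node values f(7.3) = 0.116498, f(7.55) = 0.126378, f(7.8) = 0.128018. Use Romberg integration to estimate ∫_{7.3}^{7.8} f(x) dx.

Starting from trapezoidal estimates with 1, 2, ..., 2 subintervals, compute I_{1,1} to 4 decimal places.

I_{0,0} (trapezoid, 1 panel, h=0.5000): 0.061129
I_{1,0} (trapezoid, 2 panels, h=0.2500): 0.062159
I_{1,1} = 0.062159 + (0.062159 − 0.061129)/3 = 0.062502

0.0625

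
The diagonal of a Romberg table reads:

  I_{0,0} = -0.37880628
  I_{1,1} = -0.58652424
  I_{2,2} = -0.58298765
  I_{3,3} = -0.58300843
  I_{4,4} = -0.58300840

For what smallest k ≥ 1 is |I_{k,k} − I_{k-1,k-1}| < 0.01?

k = 2

|I_{1,1} − I_{0,0}| = 0.20771796 ≥ 0.01
|I_{2,2} − I_{1,1}| = 0.00353659 < 0.01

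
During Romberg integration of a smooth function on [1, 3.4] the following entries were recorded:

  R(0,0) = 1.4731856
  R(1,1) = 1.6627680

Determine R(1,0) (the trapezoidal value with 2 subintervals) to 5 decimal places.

1.61537

From R(1,1) = (4·R(1,0) − R(0,0))/3, solve for R(1,0):
4·R(1,0) = 3·1.6627680 + 1.4731856 = 6.4614896
R(1,0) = 1.6153724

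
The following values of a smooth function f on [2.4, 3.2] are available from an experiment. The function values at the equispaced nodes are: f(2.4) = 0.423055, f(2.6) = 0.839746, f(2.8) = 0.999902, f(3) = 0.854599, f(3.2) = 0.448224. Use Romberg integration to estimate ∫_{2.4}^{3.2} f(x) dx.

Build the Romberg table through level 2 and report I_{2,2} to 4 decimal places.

I_{0,0} (trapezoid, 1 panel, h=0.8000): 0.348512
I_{1,0} (trapezoid, 2 panels, h=0.4000): 0.574217
I_{2,0} (trapezoid, 4 panels, h=0.2000): 0.625977
I_{1,1} = 0.574217 + (0.574217 − 0.348512)/3 = 0.649452
I_{2,1} = 0.625977 + (0.625977 − 0.574217)/3 = 0.643230
I_{2,2} = 0.643230 + (0.643230 − 0.649452)/15 = 0.642815

0.6428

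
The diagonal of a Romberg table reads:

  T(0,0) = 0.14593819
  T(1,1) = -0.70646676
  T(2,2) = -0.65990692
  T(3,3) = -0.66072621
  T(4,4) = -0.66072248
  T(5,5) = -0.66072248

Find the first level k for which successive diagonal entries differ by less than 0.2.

k = 2

|T(1,1) − T(0,0)| = 0.85240495 ≥ 0.2
|T(2,2) − T(1,1)| = 0.04655984 < 0.2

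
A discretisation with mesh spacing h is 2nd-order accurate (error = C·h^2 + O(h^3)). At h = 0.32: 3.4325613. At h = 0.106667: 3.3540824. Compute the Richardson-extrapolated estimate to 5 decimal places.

3.34427

The leading error scales as h^2; refining by a factor of 3 reduces it by 3^2 = 9.
Extrapolated value = (9·A(h/3) − A(h)) / (9 − 1)
= (9·3.3540824 − 3.4325613) / 8
= 26.7541803 / 8 = 3.3442725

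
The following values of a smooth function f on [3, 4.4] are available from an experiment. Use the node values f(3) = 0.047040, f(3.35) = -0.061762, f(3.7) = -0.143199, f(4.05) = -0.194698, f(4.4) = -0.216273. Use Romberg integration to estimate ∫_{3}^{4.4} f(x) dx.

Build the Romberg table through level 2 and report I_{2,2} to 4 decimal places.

-0.1728

I_{0,0} (trapezoid, 1 panel, h=1.4000): -0.118463
I_{1,0} (trapezoid, 2 panels, h=0.7000): -0.159471
I_{2,0} (trapezoid, 4 panels, h=0.3500): -0.169496
I_{1,1} = -0.159471 + (-0.159471 − (-0.118463))/3 = -0.173140
I_{2,1} = -0.169496 + (-0.169496 − (-0.159471))/3 = -0.172838
I_{2,2} = -0.172838 + (-0.172838 − (-0.173140))/15 = -0.172818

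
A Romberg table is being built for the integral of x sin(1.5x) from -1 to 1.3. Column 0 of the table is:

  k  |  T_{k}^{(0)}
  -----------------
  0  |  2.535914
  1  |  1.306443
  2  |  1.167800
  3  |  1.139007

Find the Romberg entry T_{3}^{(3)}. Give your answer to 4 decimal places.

T_{1}^{(1)} = (4·1.306443 − 2.535914) / 3 = 0.896619
T_{2}^{(1)} = 1.167800 + (1.167800 − 1.306443)/3 = 1.121586
T_{3}^{(1)} = (4·1.139007 − 1.167800) / 3 = 1.129409
T_{2}^{(2)} = 1.121586 + (1.121586 − 0.896619)/15 = 1.136584
T_{3}^{(2)} = (16·1.129409 − 1.121586) / 15 = 1.129931
T_{3}^{(3)} = 1.129931 + (1.129931 − 1.136584)/63 = 1.129825
(Column j=1 coincides with Simpson's rule on the same nodes.)

1.1298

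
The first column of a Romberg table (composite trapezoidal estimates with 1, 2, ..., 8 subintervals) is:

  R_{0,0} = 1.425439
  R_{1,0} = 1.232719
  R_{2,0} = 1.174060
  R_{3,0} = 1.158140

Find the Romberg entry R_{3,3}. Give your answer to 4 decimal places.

1.1527

R_{1,1} = 1.232719 + (1.232719 − 1.425439)/3 = 1.168479
R_{2,1} = (4·1.174060 − 1.232719) / 3 = 1.154507
R_{3,1} = 1.158140 + (1.158140 − 1.174060)/3 = 1.152833
R_{2,2} = (16·1.154507 − 1.168479) / 15 = 1.153576
R_{3,2} = (16·1.152833 − 1.154507) / 15 = 1.152721
R_{3,3} = (64·1.152721 − 1.153576) / 63 = 1.152707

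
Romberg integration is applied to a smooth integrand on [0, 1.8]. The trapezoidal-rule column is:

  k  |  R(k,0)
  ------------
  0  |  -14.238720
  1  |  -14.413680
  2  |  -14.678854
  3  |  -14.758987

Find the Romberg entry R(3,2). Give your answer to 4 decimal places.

Richardson extrapolation on the trapezoidal column (denominator 4−1=3):
R(2,1) = -14.678854 + (-14.678854 − (-14.413680))/3 = -14.767245
R(3,1) = -14.758987 + (-14.758987 − (-14.678854))/3 = -14.785698
R(3,2) = -14.785698 + (-14.785698 − (-14.767245))/15 = -14.786928
(Column j=1 coincides with Simpson's rule on the same nodes.)

-14.7869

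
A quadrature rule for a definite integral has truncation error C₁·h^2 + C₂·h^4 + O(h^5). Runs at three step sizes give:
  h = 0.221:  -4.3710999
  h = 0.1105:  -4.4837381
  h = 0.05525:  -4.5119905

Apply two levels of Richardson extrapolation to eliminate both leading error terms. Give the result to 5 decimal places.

First eliminate the h^2 term (factor 2^2 = 4):
  B₁ = (4·(-4.4837381) − (-4.3710999))/3 = -4.5212842
  B₂ = (4·(-4.5119905) − (-4.4837381))/3 = -4.5214080
Then eliminate the h^4 term (factor 2^4 = 16):
  (16·(-4.5214080) − (-4.5212842))/15 = -4.5214163

-4.52142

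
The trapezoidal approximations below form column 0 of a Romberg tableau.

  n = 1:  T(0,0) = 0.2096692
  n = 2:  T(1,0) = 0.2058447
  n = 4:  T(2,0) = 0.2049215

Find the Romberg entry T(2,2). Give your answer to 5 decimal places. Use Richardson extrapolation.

T(1,1) = 0.2058447 + (0.2058447 − 0.2096692)/3 = 0.2045699
T(2,1) = 0.2049215 + (0.2049215 − 0.2058447)/3 = 0.2046138
T(2,2) = 0.2046138 + (0.2046138 − 0.2045699)/15 = 0.2046167

0.20462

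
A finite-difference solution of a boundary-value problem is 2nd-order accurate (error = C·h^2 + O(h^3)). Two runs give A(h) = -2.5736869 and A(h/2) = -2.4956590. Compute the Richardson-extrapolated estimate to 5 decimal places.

The leading error scales as h^2; refining by a factor of 2 reduces it by 2^2 = 4.
Extrapolated value = (4·A(h/2) − A(h)) / (4 − 1)
= (4·(-2.4956590) − (-2.5736869)) / 3
= -7.4089491 / 3 = -2.4696497

-2.46965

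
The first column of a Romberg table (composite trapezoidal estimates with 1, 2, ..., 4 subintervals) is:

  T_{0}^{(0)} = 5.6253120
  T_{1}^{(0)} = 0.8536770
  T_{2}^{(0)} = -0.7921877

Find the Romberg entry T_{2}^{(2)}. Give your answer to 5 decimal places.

Richardson extrapolation on the trapezoidal column (denominator 4−1=3):
T_{1}^{(1)} = (4·0.8536770 − 5.6253120) / 3 = -0.7368680
T_{2}^{(1)} = -0.7921877 + (-0.7921877 − 0.8536770)/3 = -1.3408093
T_{2}^{(2)} = (16·(-1.3408093) − (-0.7368680)) / 15 = -1.3810721

-1.38107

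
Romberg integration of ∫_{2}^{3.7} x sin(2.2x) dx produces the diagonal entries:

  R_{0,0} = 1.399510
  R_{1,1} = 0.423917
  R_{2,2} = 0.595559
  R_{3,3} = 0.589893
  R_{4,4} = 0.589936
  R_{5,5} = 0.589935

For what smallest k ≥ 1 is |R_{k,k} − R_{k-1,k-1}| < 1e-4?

|R_{1,1} − R_{0,0}| = 0.975593 ≥ 1e-4
|R_{2,2} − R_{1,1}| = 0.171642 ≥ 1e-4
|R_{3,3} − R_{2,2}| = 0.005666 ≥ 1e-4
|R_{4,4} − R_{3,3}| = 0.000043 < 1e-4

k = 4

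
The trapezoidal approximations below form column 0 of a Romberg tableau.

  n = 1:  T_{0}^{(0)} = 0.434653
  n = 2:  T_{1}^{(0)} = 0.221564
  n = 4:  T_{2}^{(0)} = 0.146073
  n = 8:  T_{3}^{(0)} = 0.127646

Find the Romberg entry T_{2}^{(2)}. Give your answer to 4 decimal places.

Richardson extrapolation on the trapezoidal column (denominator 4−1=3):
T_{1}^{(1)} = 0.221564 + (0.221564 − 0.434653)/3 = 0.150534
T_{2}^{(1)} = (4·0.146073 − 0.221564) / 3 = 0.120909
T_{2}^{(2)} = (16·0.120909 − 0.150534) / 15 = 0.118934

0.1189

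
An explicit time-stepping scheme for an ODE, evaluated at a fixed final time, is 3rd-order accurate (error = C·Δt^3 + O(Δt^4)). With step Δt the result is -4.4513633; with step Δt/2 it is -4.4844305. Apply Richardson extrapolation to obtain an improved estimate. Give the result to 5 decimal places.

-4.48915

Extrapolated value = (8·A(Δt/2) − A(Δt)) / (8 − 1)
= (8·(-4.4844305) − (-4.4513633)) / 7
= -31.4240807 / 7 = -4.4891544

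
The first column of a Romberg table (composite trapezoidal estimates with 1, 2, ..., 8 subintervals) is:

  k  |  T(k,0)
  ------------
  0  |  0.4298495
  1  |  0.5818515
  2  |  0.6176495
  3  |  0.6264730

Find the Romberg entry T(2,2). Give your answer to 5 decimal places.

T(1,1) = (4·0.5818515 − 0.4298495) / 3 = 0.6325188
T(2,1) = 0.6176495 + (0.6176495 − 0.5818515)/3 = 0.6295822
T(2,2) = (16·0.6295822 − 0.6325188) / 15 = 0.6293864

0.62939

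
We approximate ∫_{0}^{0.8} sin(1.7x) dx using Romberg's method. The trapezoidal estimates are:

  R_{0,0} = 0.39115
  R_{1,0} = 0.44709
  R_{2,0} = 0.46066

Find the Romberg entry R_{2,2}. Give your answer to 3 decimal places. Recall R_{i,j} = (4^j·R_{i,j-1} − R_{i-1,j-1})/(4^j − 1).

0.465

R_{1,1} = (4·0.44709 − 0.39115) / 3 = 0.46574
R_{2,1} = 0.46066 + (0.46066 − 0.44709)/3 = 0.46518
R_{2,2} = (16·0.46518 − 0.46574) / 15 = 0.46514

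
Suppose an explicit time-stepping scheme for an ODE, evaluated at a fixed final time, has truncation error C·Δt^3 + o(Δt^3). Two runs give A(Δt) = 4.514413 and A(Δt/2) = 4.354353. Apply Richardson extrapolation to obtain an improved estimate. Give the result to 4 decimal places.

Extrapolated value = (8·A(Δt/2) − A(Δt)) / (8 − 1)
= (8·4.354353 − 4.514413) / 7
= 30.320411 / 7 = 4.331487

4.3315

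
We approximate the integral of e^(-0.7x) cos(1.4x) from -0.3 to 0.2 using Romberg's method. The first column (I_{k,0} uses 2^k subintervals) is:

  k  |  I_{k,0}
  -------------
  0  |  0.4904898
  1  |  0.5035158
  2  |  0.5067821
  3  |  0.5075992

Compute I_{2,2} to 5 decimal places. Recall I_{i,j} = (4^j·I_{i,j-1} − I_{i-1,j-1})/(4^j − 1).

Richardson extrapolation on the trapezoidal column (denominator 4−1=3):
I_{1,1} = (4·0.5035158 − 0.4904898) / 3 = 0.5078578
I_{2,1} = (4·0.5067821 − 0.5035158) / 3 = 0.5078709
I_{2,2} = 0.5078709 + (0.5078709 − 0.5078578)/15 = 0.5078718

0.50787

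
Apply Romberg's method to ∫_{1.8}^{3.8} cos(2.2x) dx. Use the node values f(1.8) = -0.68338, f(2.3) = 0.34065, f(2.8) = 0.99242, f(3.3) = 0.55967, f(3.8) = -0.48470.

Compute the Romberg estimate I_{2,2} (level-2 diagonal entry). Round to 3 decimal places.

I_{0,0} (trapezoid, 1 panel, h=2.0000): -1.16808
I_{1,0} (trapezoid, 2 panels, h=1.0000): 0.40838
I_{2,0} (trapezoid, 4 panels, h=0.5000): 0.65435
I_{1,1} = 0.40838 + (0.40838 − (-1.16808))/3 = 0.93387
I_{2,1} = 0.65435 + (0.65435 − 0.40838)/3 = 0.73634
I_{2,2} = 0.73634 + (0.73634 − 0.93387)/15 = 0.72317

0.723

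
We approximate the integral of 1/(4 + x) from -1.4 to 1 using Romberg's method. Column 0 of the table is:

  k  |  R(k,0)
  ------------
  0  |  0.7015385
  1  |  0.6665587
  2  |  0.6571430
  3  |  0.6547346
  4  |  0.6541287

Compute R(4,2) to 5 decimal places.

0.65393

R(3,1) = (4·0.6547346 − 0.6571430) / 3 = 0.6539318
R(4,1) = 0.6541287 + (0.6541287 − 0.6547346)/3 = 0.6539267
R(4,2) = (16·0.6539267 − 0.6539318) / 15 = 0.6539264
(Column j=1 coincides with Simpson's rule on the same nodes.)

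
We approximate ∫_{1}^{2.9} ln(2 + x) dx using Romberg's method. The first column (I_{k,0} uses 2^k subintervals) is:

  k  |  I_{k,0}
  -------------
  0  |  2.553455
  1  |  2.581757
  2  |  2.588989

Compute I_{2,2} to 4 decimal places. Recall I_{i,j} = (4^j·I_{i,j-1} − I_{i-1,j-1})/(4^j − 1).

Richardson extrapolation on the trapezoidal column (denominator 4−1=3):
I_{1,1} = 2.581757 + (2.581757 − 2.553455)/3 = 2.591191
I_{2,1} = (4·2.588989 − 2.581757) / 3 = 2.591400
I_{2,2} = (16·2.591400 − 2.591191) / 15 = 2.591414

2.5914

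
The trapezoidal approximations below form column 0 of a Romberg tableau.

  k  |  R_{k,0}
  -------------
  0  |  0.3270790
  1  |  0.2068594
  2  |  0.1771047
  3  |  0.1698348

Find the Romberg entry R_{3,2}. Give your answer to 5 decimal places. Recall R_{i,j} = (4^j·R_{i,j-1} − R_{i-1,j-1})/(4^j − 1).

0.16743

R_{2,1} = (4·0.1771047 − 0.2068594) / 3 = 0.1671865
R_{3,1} = 0.1698348 + (0.1698348 − 0.1771047)/3 = 0.1674115
R_{3,2} = 0.1674115 + (0.1674115 − 0.1671865)/15 = 0.1674265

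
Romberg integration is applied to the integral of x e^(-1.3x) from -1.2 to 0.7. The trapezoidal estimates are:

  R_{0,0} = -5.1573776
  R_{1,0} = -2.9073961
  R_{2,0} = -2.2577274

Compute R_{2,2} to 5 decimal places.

-2.03342

Richardson extrapolation on the trapezoidal column (denominator 4−1=3):
R_{1,1} = (4·(-2.9073961) − (-5.1573776)) / 3 = -2.1574023
R_{2,1} = -2.2577274 + (-2.2577274 − (-2.9073961))/3 = -2.0411712
R_{2,2} = -2.0411712 + (-2.0411712 − (-2.1574023))/15 = -2.0334225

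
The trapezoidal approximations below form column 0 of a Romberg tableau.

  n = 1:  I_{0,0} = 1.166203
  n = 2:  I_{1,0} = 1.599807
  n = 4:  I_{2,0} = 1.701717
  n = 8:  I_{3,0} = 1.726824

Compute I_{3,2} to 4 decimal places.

I_{2,1} = (4·1.701717 − 1.599807) / 3 = 1.735687
I_{3,1} = 1.726824 + (1.726824 − 1.701717)/3 = 1.735193
I_{3,2} = (16·1.735193 − 1.735687) / 15 = 1.735160

1.7352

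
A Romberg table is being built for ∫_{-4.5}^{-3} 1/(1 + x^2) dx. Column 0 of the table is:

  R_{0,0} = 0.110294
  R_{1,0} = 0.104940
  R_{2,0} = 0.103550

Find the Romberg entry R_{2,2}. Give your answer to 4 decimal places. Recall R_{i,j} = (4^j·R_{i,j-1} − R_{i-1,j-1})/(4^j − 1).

Richardson extrapolation on the trapezoidal column (denominator 4−1=3):
R_{1,1} = (4·0.104940 − 0.110294) / 3 = 0.103155
R_{2,1} = 0.103550 + (0.103550 − 0.104940)/3 = 0.103087
R_{2,2} = 0.103087 + (0.103087 − 0.103155)/15 = 0.103082

0.1031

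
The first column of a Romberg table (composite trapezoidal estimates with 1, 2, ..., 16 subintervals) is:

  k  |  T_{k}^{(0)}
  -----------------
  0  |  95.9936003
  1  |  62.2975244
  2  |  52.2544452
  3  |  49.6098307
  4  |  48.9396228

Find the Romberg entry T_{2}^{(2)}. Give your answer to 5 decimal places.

48.76284

T_{1}^{(1)} = (4·62.2975244 − 95.9936003) / 3 = 51.0654991
T_{2}^{(1)} = 52.2544452 + (52.2544452 − 62.2975244)/3 = 48.9067521
T_{2}^{(2)} = (16·48.9067521 − 51.0654991) / 15 = 48.7628356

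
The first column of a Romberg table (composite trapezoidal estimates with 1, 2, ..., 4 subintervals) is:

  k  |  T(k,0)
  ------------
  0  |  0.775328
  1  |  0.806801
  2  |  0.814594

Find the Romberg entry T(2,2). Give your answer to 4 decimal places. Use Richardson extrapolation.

Richardson extrapolation on the trapezoidal column (denominator 4−1=3):
T(1,1) = 0.806801 + (0.806801 − 0.775328)/3 = 0.817292
T(2,1) = (4·0.814594 − 0.806801) / 3 = 0.817192
T(2,2) = 0.817192 + (0.817192 − 0.817292)/15 = 0.817185

0.8172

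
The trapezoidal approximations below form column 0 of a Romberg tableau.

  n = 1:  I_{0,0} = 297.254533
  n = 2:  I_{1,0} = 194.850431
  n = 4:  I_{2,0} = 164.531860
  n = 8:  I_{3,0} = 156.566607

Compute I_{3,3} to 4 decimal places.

I_{1,1} = 194.850431 + (194.850431 − 297.254533)/3 = 160.715730
I_{2,1} = 164.531860 + (164.531860 − 194.850431)/3 = 154.425670
I_{3,1} = 156.566607 + (156.566607 − 164.531860)/3 = 153.911523
I_{2,2} = (16·154.425670 − 160.715730) / 15 = 154.006333
I_{3,2} = 153.911523 + (153.911523 − 154.425670)/15 = 153.877247
I_{3,3} = (64·153.877247 − 154.006333) / 63 = 153.875198

153.8752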